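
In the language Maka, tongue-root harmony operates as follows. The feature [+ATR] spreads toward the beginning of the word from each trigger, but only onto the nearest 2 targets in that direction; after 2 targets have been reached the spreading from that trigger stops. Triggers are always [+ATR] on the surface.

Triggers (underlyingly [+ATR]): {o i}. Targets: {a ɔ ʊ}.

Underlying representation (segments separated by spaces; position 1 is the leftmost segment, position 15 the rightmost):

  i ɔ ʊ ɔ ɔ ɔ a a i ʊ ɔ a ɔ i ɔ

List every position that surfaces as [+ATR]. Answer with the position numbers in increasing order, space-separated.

From /i/ at 1 leftward: word edge.
From /i/ at 9 leftward: 8 /a/ → [+ATR]; 7 /a/ → [+ATR]; bound reached.
From /i/ at 14 leftward: 13 /ɔ/ → [+ATR]; 12 /a/ → [+ATR]; bound reached.
Targets with no active source: positions 2 3 4 5 6 10 11 15 stay [-ATR].

1 7 8 9 12 13 14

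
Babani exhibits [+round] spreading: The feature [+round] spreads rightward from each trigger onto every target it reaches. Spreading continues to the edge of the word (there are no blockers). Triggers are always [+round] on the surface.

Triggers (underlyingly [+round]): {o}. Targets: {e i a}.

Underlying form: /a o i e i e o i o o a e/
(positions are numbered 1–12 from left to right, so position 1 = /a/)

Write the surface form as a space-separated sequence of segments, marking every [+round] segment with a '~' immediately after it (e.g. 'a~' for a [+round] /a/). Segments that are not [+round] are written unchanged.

a o~ i~ e~ i~ e~ o~ i~ o~ o~ a~ e~

From /o/ at 2 rightward: 3 /i/ → [+round]; 4 /e/ → [+round]; 5 /i/ → [+round]; 6 /e/ → [+round]; 7 /o/ is itself a trigger — this domain ends here.
From /o/ at 7 rightward: 8 /i/ → [+round]; 9 /o/ is itself a trigger — this domain ends here.
From /o/ at 9 rightward: 10 /o/ is itself a trigger — this domain ends here.
From /o/ at 10 rightward: 11 /a/ → [+round]; 12 /e/ → [+round]; word edge.
Target with no active source: position 1 stays [-round].
[+round] positions on the surface: 2 3 4 5 6 7 8 9 10 11 12.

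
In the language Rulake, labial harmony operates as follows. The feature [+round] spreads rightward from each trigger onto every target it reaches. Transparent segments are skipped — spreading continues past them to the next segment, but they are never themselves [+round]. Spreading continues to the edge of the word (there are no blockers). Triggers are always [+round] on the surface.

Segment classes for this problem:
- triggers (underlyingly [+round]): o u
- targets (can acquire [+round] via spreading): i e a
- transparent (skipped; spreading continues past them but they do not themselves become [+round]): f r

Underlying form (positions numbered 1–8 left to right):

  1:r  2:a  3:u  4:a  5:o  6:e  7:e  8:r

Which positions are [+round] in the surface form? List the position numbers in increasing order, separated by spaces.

3 4 5 6 7

From /u/ at 3 rightward: 4 /a/ → [+round]; 5 /o/ is itself a trigger — this domain ends here.
From /o/ at 5 rightward: 6 /e/ → [+round]; 7 /e/ → [+round]; 8 /r/ transparent; word edge.
Target with no active source: position 2 stays [-round].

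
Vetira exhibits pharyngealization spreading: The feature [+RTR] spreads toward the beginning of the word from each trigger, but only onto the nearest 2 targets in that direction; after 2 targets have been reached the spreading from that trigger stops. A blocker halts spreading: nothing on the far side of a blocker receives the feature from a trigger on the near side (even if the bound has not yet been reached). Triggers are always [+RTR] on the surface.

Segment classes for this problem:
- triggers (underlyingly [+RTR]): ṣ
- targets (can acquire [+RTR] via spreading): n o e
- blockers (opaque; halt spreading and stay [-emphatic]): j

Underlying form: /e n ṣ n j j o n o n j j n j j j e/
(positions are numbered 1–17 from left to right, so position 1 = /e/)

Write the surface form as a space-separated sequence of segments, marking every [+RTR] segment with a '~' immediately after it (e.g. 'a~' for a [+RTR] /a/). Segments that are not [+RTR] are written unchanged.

From /ṣ/ at 3 leftward: 2 /n/ → [+RTR]; 1 /e/ → [+RTR]; bound reached.
Targets with no active source: positions 4 7 8 9 10 13 17 stay [-emphatic].
[+RTR] positions on the surface: 1 2 3.

e~ n~ ṣ~ n j j o n o n j j n j j j e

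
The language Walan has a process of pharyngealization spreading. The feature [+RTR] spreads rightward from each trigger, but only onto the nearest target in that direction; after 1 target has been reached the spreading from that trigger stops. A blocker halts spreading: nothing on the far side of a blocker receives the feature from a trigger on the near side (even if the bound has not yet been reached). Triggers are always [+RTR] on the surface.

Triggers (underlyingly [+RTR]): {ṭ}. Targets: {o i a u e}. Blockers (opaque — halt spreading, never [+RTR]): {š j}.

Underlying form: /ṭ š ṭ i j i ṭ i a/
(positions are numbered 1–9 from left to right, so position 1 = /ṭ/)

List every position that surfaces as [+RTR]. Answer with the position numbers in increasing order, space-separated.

1 3 4 7 8

From /ṭ/ at 1 rightward: 2 /š/ blocks.
From /ṭ/ at 3 rightward: 4 /i/ → [+RTR]; bound reached.
From /ṭ/ at 7 rightward: 8 /i/ → [+RTR]; bound reached.
Targets with no active source: positions 6 9 stay [-emphatic].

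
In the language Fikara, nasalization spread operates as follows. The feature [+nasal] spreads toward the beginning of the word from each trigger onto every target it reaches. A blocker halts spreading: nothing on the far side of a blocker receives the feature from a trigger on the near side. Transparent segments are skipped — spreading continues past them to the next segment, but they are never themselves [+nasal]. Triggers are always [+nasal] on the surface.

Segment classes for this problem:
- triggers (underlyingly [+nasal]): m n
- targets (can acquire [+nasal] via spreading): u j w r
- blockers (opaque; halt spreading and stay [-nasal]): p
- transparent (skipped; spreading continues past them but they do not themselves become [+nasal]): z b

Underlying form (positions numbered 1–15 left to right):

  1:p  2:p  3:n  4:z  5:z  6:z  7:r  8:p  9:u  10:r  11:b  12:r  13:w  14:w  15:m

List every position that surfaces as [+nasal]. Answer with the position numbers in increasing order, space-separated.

From /n/ at 3 leftward: 2 /p/ blocks.
From /m/ at 15 leftward: 14 /w/ → [+nasal]; 13 /w/ → [+nasal]; 12 /r/ → [+nasal]; 11 /b/ transparent; 10 /r/ → [+nasal]; 9 /u/ → [+nasal]; 8 /p/ blocks.
Target with no active source: position 7 stays [-nasal].

3 9 10 12 13 14 15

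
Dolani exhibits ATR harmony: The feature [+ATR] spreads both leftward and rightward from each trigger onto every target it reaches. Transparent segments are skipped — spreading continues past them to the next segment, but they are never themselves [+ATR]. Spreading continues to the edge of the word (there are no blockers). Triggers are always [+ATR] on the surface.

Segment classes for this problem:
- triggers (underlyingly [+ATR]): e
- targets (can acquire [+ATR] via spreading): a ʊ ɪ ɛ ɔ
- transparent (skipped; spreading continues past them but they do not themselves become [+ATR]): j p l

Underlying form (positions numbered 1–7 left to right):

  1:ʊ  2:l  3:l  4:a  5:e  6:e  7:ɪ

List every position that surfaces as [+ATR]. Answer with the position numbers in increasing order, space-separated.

1 4 5 6 7

From /e/ at 5 rightward: 6 /e/ is itself a trigger — this domain ends here.
From /e/ at 5 leftward: 4 /a/ → [+ATR]; 3 /l/ transparent; 2 /l/ transparent; 1 /ʊ/ → [+ATR]; word edge.
From /e/ at 6 rightward: 7 /ɪ/ → [+ATR]; word edge.
From /e/ at 6 leftward: 5 /e/ is itself a trigger — this domain ends here.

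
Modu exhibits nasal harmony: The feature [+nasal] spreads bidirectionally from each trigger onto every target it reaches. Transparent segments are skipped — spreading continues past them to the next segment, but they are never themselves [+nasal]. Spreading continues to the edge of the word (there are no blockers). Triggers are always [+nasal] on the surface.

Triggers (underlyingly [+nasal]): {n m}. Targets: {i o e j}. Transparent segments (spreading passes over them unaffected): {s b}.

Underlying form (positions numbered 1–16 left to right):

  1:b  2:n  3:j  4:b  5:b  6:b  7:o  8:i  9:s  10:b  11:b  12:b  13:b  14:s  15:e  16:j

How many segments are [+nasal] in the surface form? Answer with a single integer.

From /n/ at 2 rightward: 3 /j/ → [+nasal]; 4 /b/ transparent; 5 /b/ transparent; 6 /b/ transparent; 7 /o/ → [+nasal]; 8 /i/ → [+nasal]; 9 /s/ transparent; 10 /b/ transparent; 11 /b/ transparent; 12 /b/ transparent; 13 /b/ transparent; 14 /s/ transparent; 15 /e/ → [+nasal]; 16 /j/ → [+nasal]; word edge.
From /n/ at 2 leftward: 1 /b/ transparent; word edge.
[+nasal] positions on the surface: 2 3 7 8 15 16.

6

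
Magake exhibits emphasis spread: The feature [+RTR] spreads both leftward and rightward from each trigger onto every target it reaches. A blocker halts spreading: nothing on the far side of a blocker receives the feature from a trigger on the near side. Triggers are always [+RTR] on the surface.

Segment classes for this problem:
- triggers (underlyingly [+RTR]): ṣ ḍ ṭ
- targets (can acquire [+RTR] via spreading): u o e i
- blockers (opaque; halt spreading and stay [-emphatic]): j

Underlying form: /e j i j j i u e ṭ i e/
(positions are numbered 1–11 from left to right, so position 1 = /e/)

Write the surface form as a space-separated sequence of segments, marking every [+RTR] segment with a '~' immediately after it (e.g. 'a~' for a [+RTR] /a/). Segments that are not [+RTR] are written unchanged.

e j i j j i~ u~ e~ ṭ~ i~ e~

From /ṭ/ at 9 rightward: 10 /i/ → [+RTR]; 11 /e/ → [+RTR]; word edge.
From /ṭ/ at 9 leftward: 8 /e/ → [+RTR]; 7 /u/ → [+RTR]; 6 /i/ → [+RTR]; 5 /j/ blocks.
Targets with no active source: positions 1 3 stay [-emphatic].
[+RTR] positions on the surface: 6 7 8 9 10 11.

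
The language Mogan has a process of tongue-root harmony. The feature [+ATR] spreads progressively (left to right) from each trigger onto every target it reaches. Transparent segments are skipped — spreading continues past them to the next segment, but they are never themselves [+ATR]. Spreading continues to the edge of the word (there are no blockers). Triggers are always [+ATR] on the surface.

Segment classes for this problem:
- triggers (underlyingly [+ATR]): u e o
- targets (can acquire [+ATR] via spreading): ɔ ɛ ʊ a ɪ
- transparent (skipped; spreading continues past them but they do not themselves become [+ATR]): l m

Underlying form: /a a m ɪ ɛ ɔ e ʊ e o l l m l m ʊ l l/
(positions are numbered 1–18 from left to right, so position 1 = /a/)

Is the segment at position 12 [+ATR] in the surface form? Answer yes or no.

no

From /e/ at 7 rightward: 8 /ʊ/ → [+ATR]; 9 /e/ is itself a trigger — this domain ends here.
From /e/ at 9 rightward: 10 /o/ is itself a trigger — this domain ends here.
From /o/ at 10 rightward: 11 /l/ transparent; 12 /l/ transparent; 13 /m/ transparent; 14 /l/ transparent; 15 /m/ transparent; 16 /ʊ/ → [+ATR]; 17 /l/ transparent; 18 /l/ transparent; word edge.
Targets with no active source: positions 1 2 4 5 6 stay [-ATR].
[+ATR] positions on the surface: 7 8 9 10 16.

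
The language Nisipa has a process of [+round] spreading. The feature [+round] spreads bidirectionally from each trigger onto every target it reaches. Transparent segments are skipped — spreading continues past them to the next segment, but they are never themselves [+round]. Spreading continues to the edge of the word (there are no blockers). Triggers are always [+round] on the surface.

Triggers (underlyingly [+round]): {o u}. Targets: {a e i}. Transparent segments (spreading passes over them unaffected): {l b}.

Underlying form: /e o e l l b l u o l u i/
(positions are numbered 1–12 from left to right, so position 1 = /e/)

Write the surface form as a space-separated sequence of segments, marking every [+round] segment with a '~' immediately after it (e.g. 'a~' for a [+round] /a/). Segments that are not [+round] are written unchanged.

e~ o~ e~ l l b l u~ o~ l u~ i~

From /o/ at 2 rightward: 3 /e/ → [+round]; 4 /l/ transparent; 5 /l/ transparent; 6 /b/ transparent; 7 /l/ transparent; 8 /u/ is itself a trigger — this domain ends here.
From /o/ at 2 leftward: 1 /e/ → [+round]; word edge.
From /u/ at 8 rightward: 9 /o/ is itself a trigger — this domain ends here.
From /u/ at 8 leftward: 7 /l/ transparent; 6 /b/ transparent; 5 /l/ transparent; 4 /l/ transparent; 3 /e/ → [+round]; 2 /o/ is itself a trigger — this domain ends here.
From /o/ at 9 rightward: 10 /l/ transparent; 11 /u/ is itself a trigger — this domain ends here.
From /o/ at 9 leftward: 8 /u/ is itself a trigger — this domain ends here.
From /u/ at 11 rightward: 12 /i/ → [+round]; word edge.
From /u/ at 11 leftward: 10 /l/ transparent; 9 /o/ is itself a trigger — this domain ends here.
[+round] positions on the surface: 1 2 3 8 9 11 12.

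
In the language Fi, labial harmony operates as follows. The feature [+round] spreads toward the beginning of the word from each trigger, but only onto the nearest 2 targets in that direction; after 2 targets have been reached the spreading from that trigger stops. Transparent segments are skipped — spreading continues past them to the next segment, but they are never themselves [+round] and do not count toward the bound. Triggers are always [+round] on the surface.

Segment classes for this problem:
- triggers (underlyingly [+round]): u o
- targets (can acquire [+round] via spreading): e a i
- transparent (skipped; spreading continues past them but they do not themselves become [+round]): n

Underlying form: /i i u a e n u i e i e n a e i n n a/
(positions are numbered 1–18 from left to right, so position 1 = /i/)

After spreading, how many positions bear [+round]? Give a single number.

6

From /u/ at 3 leftward: 2 /i/ → [+round]; 1 /i/ → [+round]; bound reached.
From /u/ at 7 leftward: 6 /n/ transparent; 5 /e/ → [+round]; 4 /a/ → [+round]; bound reached.
Targets with no active source: positions 8 9 10 11 13 14 15 18 stay [-round].
[+round] positions on the surface: 1 2 3 4 5 7.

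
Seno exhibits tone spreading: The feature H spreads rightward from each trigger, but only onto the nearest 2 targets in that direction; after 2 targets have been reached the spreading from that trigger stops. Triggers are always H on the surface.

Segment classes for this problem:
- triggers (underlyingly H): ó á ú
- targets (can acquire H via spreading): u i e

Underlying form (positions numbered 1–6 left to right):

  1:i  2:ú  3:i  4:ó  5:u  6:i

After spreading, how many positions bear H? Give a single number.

From /ú/ at 2 rightward: 3 /i/ → H; 4 /ó/ is itself a trigger — this domain ends here.
From /ó/ at 4 rightward: 5 /u/ → H; 6 /i/ → H; bound reached.
Target with no active source: position 1 stays [-high tone].
H positions on the surface: 2 3 4 5 6.

5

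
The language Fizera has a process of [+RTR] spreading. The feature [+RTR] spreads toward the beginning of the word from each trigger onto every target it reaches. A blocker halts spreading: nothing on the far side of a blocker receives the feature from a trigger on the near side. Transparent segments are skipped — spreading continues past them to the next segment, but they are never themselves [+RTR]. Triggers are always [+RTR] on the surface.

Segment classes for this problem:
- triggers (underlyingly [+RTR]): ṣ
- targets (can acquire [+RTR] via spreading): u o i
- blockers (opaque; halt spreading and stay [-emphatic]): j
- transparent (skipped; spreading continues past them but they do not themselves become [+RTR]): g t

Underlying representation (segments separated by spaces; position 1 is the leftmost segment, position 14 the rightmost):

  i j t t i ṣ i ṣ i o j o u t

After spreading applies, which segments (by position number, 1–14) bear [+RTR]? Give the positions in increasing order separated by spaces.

From /ṣ/ at 6 leftward: 5 /i/ → [+RTR]; 4 /t/ transparent; 3 /t/ transparent; 2 /j/ blocks.
From /ṣ/ at 8 leftward: 7 /i/ → [+RTR]; 6 /ṣ/ is itself a trigger — this domain ends here.
Targets with no active source: positions 1 9 10 12 13 stay [-emphatic].

5 6 7 8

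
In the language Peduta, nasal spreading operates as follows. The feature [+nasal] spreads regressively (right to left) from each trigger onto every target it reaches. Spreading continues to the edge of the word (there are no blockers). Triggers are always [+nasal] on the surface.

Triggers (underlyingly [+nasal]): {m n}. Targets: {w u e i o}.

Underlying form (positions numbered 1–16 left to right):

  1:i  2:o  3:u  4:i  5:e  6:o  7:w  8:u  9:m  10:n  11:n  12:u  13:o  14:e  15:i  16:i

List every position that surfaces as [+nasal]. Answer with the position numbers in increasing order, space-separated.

From /m/ at 9 leftward: 8 /u/ → [+nasal]; 7 /w/ → [+nasal]; 6 /o/ → [+nasal]; 5 /e/ → [+nasal]; 4 /i/ → [+nasal]; 3 /u/ → [+nasal]; 2 /o/ → [+nasal]; 1 /i/ → [+nasal]; word edge.
From /n/ at 10 leftward: 9 /m/ is itself a trigger — this domain ends here.
From /n/ at 11 leftward: 10 /n/ is itself a trigger — this domain ends here.
Targets with no active source: positions 12 13 14 15 16 stay [-nasal].

1 2 3 4 5 6 7 8 9 10 11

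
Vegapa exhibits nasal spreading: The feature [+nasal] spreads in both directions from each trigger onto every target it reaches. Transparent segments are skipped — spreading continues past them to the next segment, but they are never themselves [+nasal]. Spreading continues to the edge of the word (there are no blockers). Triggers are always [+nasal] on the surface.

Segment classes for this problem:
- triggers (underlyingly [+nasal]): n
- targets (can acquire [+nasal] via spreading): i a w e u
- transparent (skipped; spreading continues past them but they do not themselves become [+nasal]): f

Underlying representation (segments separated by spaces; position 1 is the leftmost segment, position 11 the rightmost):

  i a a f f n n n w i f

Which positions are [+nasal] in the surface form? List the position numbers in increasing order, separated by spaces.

1 2 3 6 7 8 9 10

From /n/ at 6 rightward: 7 /n/ is itself a trigger — this domain ends here.
From /n/ at 6 leftward: 5 /f/ transparent; 4 /f/ transparent; 3 /a/ → [+nasal]; 2 /a/ → [+nasal]; 1 /i/ → [+nasal]; word edge.
From /n/ at 7 rightward: 8 /n/ is itself a trigger — this domain ends here.
From /n/ at 7 leftward: 6 /n/ is itself a trigger — this domain ends here.
From /n/ at 8 rightward: 9 /w/ → [+nasal]; 10 /i/ → [+nasal]; 11 /f/ transparent; word edge.
From /n/ at 8 leftward: 7 /n/ is itself a trigger — this domain ends here.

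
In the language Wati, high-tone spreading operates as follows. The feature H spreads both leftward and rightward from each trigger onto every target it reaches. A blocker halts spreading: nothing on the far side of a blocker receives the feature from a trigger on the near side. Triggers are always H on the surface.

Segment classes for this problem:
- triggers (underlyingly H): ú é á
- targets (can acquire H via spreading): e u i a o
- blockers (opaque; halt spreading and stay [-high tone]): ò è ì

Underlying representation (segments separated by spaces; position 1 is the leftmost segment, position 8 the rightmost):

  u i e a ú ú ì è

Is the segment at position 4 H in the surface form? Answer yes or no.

yes

From /ú/ at 5 rightward: 6 /ú/ is itself a trigger — this domain ends here.
From /ú/ at 5 leftward: 4 /a/ → H; 3 /e/ → H; 2 /i/ → H; 1 /u/ → H; word edge.
From /ú/ at 6 rightward: 7 /ì/ blocks.
From /ú/ at 6 leftward: 5 /ú/ is itself a trigger — this domain ends here.
H positions on the surface: 1 2 3 4 5 6.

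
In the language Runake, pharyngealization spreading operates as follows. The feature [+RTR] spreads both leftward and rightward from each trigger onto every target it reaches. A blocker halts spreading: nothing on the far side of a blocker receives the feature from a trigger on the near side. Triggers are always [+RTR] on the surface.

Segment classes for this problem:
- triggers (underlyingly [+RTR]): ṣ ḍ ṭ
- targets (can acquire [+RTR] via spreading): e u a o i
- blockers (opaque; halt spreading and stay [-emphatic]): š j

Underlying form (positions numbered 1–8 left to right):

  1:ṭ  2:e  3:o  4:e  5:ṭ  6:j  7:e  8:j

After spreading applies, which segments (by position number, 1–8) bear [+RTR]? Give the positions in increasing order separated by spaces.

1 2 3 4 5

From /ṭ/ at 1 rightward: 2 /e/ → [+RTR]; 3 /o/ → [+RTR]; 4 /e/ → [+RTR]; 5 /ṭ/ is itself a trigger — this domain ends here.
From /ṭ/ at 1 leftward: word edge.
From /ṭ/ at 5 rightward: 6 /j/ blocks.
From /ṭ/ at 5 leftward: 4 /e/ → [+RTR]; 3 /o/ → [+RTR]; 2 /e/ → [+RTR]; 1 /ṭ/ is itself a trigger — this domain ends here.
Target with no active source: position 7 stays [-emphatic].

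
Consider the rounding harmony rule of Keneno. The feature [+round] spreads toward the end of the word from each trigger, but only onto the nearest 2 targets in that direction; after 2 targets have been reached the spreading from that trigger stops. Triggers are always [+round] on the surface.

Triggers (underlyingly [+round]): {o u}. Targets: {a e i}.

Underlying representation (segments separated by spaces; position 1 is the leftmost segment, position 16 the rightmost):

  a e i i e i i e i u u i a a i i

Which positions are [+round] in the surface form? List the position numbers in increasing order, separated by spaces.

From /u/ at 10 rightward: 11 /u/ is itself a trigger — this domain ends here.
From /u/ at 11 rightward: 12 /i/ → [+round]; 13 /a/ → [+round]; bound reached.
Targets with no active source: positions 1 2 3 4 5 6 7 8 9 14 15 16 stay [-round].

10 11 12 13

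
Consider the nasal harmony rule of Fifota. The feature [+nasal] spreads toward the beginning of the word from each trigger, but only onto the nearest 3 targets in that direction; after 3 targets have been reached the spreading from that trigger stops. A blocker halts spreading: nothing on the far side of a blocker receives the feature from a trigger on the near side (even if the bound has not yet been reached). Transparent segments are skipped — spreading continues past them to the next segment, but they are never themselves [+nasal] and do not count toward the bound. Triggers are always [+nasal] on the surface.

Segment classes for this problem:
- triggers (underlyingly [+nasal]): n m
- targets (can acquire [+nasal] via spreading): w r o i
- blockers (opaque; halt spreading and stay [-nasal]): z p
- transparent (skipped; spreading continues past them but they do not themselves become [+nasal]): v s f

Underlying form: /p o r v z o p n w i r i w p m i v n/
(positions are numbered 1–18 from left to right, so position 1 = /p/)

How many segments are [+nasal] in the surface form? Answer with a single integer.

From /n/ at 8 leftward: 7 /p/ blocks.
From /m/ at 15 leftward: 14 /p/ blocks.
From /n/ at 18 leftward: 17 /v/ transparent; 16 /i/ → [+nasal]; 15 /m/ is itself a trigger — this domain ends here.
Targets with no active source: positions 2 3 6 9 10 11 12 13 stay [-nasal].
[+nasal] positions on the surface: 8 15 16 18.

4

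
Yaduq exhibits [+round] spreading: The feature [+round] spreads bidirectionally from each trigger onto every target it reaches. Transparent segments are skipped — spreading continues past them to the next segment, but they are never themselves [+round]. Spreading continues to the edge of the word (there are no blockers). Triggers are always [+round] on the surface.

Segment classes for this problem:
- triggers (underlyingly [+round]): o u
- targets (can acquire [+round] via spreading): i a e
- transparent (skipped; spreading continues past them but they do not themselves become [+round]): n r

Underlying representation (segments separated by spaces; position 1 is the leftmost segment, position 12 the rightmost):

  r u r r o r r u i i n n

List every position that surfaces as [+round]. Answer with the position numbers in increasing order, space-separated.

2 5 8 9 10

From /u/ at 2 rightward: 3 /r/ transparent; 4 /r/ transparent; 5 /o/ is itself a trigger — this domain ends here.
From /u/ at 2 leftward: 1 /r/ transparent; word edge.
From /o/ at 5 rightward: 6 /r/ transparent; 7 /r/ transparent; 8 /u/ is itself a trigger — this domain ends here.
From /o/ at 5 leftward: 4 /r/ transparent; 3 /r/ transparent; 2 /u/ is itself a trigger — this domain ends here.
From /u/ at 8 rightward: 9 /i/ → [+round]; 10 /i/ → [+round]; 11 /n/ transparent; 12 /n/ transparent; word edge.
From /u/ at 8 leftward: 7 /r/ transparent; 6 /r/ transparent; 5 /o/ is itself a trigger — this domain ends here.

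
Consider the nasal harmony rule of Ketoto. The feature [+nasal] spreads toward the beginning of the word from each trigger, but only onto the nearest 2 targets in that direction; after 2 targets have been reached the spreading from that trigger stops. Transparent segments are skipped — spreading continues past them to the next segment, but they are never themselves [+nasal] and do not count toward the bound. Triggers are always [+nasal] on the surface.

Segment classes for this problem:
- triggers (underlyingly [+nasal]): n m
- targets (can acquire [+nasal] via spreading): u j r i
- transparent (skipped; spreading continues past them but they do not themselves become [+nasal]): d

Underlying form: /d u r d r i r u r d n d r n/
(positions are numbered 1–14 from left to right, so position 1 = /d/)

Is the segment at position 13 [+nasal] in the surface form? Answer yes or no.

From /n/ at 11 leftward: 10 /d/ transparent; 9 /r/ → [+nasal]; 8 /u/ → [+nasal]; bound reached.
From /n/ at 14 leftward: 13 /r/ → [+nasal]; 12 /d/ transparent; 11 /n/ is itself a trigger — this domain ends here.
Targets with no active source: positions 2 3 5 6 7 stay [-nasal].
[+nasal] positions on the surface: 8 9 11 13 14.

yes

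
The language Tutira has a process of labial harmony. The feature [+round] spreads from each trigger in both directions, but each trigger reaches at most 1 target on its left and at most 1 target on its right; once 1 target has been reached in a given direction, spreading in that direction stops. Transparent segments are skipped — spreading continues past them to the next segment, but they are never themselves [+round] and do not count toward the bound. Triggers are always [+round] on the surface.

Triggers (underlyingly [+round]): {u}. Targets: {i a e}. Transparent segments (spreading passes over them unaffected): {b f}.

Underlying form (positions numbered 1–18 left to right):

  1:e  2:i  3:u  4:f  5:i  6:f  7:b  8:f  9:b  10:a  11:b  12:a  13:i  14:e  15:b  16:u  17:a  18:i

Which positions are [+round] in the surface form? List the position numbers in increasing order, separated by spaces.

2 3 5 14 16 17

From /u/ at 3 rightward: 4 /f/ transparent; 5 /i/ → [+round]; bound reached.
From /u/ at 3 leftward: 2 /i/ → [+round]; bound reached.
From /u/ at 16 rightward: 17 /a/ → [+round]; bound reached.
From /u/ at 16 leftward: 15 /b/ transparent; 14 /e/ → [+round]; bound reached.
Targets with no active source: positions 1 10 12 13 18 stay [-round].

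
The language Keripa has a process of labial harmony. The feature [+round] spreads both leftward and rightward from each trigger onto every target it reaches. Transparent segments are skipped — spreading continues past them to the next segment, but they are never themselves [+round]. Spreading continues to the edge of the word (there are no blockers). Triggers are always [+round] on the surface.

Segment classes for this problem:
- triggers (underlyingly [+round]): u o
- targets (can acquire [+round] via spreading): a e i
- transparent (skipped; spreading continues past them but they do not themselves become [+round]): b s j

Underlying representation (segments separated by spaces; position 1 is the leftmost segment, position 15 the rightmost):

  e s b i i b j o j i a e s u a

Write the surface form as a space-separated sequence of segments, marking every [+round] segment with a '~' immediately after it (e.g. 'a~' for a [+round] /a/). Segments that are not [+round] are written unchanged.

From /o/ at 8 rightward: 9 /j/ transparent; 10 /i/ → [+round]; 11 /a/ → [+round]; 12 /e/ → [+round]; 13 /s/ transparent; 14 /u/ is itself a trigger — this domain ends here.
From /o/ at 8 leftward: 7 /j/ transparent; 6 /b/ transparent; 5 /i/ → [+round]; 4 /i/ → [+round]; 3 /b/ transparent; 2 /s/ transparent; 1 /e/ → [+round]; word edge.
From /u/ at 14 rightward: 15 /a/ → [+round]; word edge.
From /u/ at 14 leftward: 13 /s/ transparent; 12 /e/ → [+round]; 11 /a/ → [+round]; 10 /i/ → [+round]; 9 /j/ transparent; 8 /o/ is itself a trigger — this domain ends here.
[+round] positions on the surface: 1 4 5 8 10 11 12 14 15.

e~ s b i~ i~ b j o~ j i~ a~ e~ s u~ a~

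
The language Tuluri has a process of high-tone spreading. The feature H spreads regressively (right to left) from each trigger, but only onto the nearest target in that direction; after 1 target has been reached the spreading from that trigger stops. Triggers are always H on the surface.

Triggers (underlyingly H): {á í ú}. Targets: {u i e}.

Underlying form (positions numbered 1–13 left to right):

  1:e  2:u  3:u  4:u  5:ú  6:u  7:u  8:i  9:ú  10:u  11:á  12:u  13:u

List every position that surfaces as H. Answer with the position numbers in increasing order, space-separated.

4 5 8 9 10 11

From /ú/ at 5 leftward: 4 /u/ → H; bound reached.
From /ú/ at 9 leftward: 8 /i/ → H; bound reached.
From /á/ at 11 leftward: 10 /u/ → H; bound reached.
Targets with no active source: positions 1 2 3 6 7 12 13 stay [-high tone].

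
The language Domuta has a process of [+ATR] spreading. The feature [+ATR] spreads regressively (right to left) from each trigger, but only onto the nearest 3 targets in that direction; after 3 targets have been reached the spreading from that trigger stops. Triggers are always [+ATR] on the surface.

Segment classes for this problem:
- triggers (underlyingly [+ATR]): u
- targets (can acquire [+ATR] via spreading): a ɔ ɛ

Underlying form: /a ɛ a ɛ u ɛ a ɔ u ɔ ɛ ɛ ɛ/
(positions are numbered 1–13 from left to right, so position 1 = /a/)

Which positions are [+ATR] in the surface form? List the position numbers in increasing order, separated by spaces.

2 3 4 5 6 7 8 9

From /u/ at 5 leftward: 4 /ɛ/ → [+ATR]; 3 /a/ → [+ATR]; 2 /ɛ/ → [+ATR]; bound reached.
From /u/ at 9 leftward: 8 /ɔ/ → [+ATR]; 7 /a/ → [+ATR]; 6 /ɛ/ → [+ATR]; bound reached.
Targets with no active source: positions 1 10 11 12 13 stay [-ATR].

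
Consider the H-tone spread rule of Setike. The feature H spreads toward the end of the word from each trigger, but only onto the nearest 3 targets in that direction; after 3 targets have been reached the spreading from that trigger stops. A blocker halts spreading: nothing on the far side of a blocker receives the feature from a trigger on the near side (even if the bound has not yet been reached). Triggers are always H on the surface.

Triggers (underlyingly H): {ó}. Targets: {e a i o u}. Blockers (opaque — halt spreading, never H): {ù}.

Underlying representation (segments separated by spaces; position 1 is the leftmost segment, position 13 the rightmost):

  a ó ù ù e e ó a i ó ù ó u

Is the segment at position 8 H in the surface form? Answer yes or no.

From /ó/ at 2 rightward: 3 /ù/ blocks.
From /ó/ at 7 rightward: 8 /a/ → H; 9 /i/ → H; 10 /ó/ is itself a trigger — this domain ends here.
From /ó/ at 10 rightward: 11 /ù/ blocks.
From /ó/ at 12 rightward: 13 /u/ → H; word edge.
Targets with no active source: positions 1 5 6 stay [-high tone].
H positions on the surface: 2 7 8 9 10 12 13.

yes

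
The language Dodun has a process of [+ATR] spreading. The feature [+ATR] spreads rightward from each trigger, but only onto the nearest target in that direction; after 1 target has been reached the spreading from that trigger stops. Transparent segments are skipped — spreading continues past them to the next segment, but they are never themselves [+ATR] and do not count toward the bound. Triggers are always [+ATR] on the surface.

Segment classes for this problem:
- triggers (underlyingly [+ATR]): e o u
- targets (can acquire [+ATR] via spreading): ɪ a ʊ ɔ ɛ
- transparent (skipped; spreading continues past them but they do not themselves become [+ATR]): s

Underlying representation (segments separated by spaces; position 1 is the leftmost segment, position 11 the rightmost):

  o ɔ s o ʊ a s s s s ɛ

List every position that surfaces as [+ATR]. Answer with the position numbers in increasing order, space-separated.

1 2 4 5

From /o/ at 1 rightward: 2 /ɔ/ → [+ATR]; bound reached.
From /o/ at 4 rightward: 5 /ʊ/ → [+ATR]; bound reached.
Targets with no active source: positions 6 11 stay [-ATR].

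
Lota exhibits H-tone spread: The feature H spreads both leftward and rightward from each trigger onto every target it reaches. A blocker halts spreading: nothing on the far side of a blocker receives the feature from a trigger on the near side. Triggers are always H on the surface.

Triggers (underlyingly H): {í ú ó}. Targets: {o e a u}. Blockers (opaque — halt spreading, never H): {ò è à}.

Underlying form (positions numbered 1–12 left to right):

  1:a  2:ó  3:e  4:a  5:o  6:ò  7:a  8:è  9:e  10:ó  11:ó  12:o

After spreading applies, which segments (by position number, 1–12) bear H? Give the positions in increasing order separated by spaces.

From /ó/ at 2 rightward: 3 /e/ → H; 4 /a/ → H; 5 /o/ → H; 6 /ò/ blocks.
From /ó/ at 2 leftward: 1 /a/ → H; word edge.
From /ó/ at 10 rightward: 11 /ó/ is itself a trigger — this domain ends here.
From /ó/ at 10 leftward: 9 /e/ → H; 8 /è/ blocks.
From /ó/ at 11 rightward: 12 /o/ → H; word edge.
From /ó/ at 11 leftward: 10 /ó/ is itself a trigger — this domain ends here.
Target with no active source: position 7 stays [-high tone].

1 2 3 4 5 9 10 11 12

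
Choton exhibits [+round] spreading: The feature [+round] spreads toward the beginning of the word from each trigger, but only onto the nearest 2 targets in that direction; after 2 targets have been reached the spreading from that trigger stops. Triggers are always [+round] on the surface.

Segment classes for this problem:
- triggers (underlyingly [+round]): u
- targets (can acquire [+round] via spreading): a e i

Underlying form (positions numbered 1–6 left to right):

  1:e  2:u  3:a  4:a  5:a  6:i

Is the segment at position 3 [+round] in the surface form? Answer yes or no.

no

From /u/ at 2 leftward: 1 /e/ → [+round]; word edge.
Targets with no active source: positions 3 4 5 6 stay [-round].
[+round] positions on the surface: 1 2.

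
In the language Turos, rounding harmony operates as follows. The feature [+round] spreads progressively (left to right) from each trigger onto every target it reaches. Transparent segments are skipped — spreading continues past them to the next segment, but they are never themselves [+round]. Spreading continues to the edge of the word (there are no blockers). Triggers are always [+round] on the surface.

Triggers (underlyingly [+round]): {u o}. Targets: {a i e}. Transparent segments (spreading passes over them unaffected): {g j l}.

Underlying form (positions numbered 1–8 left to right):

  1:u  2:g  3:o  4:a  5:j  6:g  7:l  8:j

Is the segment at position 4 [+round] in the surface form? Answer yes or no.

yes

From /u/ at 1 rightward: 2 /g/ transparent; 3 /o/ is itself a trigger — this domain ends here.
From /o/ at 3 rightward: 4 /a/ → [+round]; 5 /j/ transparent; 6 /g/ transparent; 7 /l/ transparent; 8 /j/ transparent; word edge.
[+round] positions on the surface: 1 3 4.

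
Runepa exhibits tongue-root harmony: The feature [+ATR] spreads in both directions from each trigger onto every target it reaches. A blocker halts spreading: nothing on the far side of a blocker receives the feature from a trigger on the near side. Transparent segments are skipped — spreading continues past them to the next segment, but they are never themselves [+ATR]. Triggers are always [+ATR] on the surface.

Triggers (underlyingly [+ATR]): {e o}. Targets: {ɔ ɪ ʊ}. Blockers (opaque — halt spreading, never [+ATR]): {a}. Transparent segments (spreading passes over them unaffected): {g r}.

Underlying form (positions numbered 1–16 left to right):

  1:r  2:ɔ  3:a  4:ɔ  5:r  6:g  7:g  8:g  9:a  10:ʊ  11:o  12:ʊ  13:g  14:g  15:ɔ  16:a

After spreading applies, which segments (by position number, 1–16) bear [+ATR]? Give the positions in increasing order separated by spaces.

From /o/ at 11 rightward: 12 /ʊ/ → [+ATR]; 13 /g/ transparent; 14 /g/ transparent; 15 /ɔ/ → [+ATR]; 16 /a/ blocks.
From /o/ at 11 leftward: 10 /ʊ/ → [+ATR]; 9 /a/ blocks.
Targets with no active source: positions 2 4 stay [-ATR].

10 11 12 15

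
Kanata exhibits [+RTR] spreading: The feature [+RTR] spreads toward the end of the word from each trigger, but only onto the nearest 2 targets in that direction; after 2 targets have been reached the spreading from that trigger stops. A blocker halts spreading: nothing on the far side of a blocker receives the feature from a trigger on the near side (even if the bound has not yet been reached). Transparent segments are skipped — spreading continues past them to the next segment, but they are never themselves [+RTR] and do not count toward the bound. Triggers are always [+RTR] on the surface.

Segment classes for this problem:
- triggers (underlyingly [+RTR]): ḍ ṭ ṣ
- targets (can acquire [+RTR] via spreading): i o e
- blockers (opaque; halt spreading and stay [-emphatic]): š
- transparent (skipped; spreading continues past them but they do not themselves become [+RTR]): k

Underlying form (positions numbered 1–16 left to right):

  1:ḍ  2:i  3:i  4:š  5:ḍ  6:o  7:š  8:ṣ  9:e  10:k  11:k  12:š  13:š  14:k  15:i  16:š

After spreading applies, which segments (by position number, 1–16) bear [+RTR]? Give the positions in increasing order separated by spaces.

From /ḍ/ at 1 rightward: 2 /i/ → [+RTR]; 3 /i/ → [+RTR]; bound reached.
From /ḍ/ at 5 rightward: 6 /o/ → [+RTR]; 7 /š/ blocks.
From /ṣ/ at 8 rightward: 9 /e/ → [+RTR]; 10 /k/ transparent; 11 /k/ transparent; 12 /š/ blocks.
Target with no active source: position 15 stays [-emphatic].

1 2 3 5 6 8 9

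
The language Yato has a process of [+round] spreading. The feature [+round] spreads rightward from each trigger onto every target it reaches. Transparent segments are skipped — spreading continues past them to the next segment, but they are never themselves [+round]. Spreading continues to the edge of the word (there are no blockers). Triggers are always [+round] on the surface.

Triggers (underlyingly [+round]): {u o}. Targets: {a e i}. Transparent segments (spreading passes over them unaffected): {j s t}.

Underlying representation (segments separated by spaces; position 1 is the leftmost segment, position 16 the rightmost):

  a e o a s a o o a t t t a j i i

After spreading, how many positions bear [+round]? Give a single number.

From /o/ at 3 rightward: 4 /a/ → [+round]; 5 /s/ transparent; 6 /a/ → [+round]; 7 /o/ is itself a trigger — this domain ends here.
From /o/ at 7 rightward: 8 /o/ is itself a trigger — this domain ends here.
From /o/ at 8 rightward: 9 /a/ → [+round]; 10 /t/ transparent; 11 /t/ transparent; 12 /t/ transparent; 13 /a/ → [+round]; 14 /j/ transparent; 15 /i/ → [+round]; 16 /i/ → [+round]; word edge.
Targets with no active source: positions 1 2 stay [-round].
[+round] positions on the surface: 3 4 6 7 8 9 13 15 16.

9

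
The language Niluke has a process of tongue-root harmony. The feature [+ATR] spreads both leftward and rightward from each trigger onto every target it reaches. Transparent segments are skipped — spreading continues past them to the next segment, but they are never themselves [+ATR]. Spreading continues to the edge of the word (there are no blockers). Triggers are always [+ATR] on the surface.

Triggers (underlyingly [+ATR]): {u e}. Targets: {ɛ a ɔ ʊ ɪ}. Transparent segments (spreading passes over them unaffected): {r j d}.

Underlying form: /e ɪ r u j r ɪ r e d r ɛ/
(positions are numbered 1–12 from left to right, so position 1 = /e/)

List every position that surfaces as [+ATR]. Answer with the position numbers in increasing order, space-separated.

1 2 4 7 9 12

From /e/ at 1 rightward: 2 /ɪ/ → [+ATR]; 3 /r/ transparent; 4 /u/ is itself a trigger — this domain ends here.
From /e/ at 1 leftward: word edge.
From /u/ at 4 rightward: 5 /j/ transparent; 6 /r/ transparent; 7 /ɪ/ → [+ATR]; 8 /r/ transparent; 9 /e/ is itself a trigger — this domain ends here.
From /u/ at 4 leftward: 3 /r/ transparent; 2 /ɪ/ → [+ATR]; 1 /e/ is itself a trigger — this domain ends here.
From /e/ at 9 rightward: 10 /d/ transparent; 11 /r/ transparent; 12 /ɛ/ → [+ATR]; word edge.
From /e/ at 9 leftward: 8 /r/ transparent; 7 /ɪ/ → [+ATR]; 6 /r/ transparent; 5 /j/ transparent; 4 /u/ is itself a trigger — this domain ends here.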